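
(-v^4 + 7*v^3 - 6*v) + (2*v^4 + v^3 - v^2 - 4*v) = v^4 + 8*v^3 - v^2 - 10*v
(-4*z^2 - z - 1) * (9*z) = -36*z^3 - 9*z^2 - 9*z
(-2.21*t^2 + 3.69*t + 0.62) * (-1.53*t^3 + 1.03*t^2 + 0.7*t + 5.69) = 3.3813*t^5 - 7.922*t^4 + 1.3051*t^3 - 9.3533*t^2 + 21.4301*t + 3.5278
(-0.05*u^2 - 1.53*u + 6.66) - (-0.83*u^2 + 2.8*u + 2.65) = 0.78*u^2 - 4.33*u + 4.01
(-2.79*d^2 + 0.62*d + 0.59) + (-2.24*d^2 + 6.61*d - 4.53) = -5.03*d^2 + 7.23*d - 3.94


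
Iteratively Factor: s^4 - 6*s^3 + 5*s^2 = (s)*(s^3 - 6*s^2 + 5*s) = s^2*(s^2 - 6*s + 5) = s^2*(s - 1)*(s - 5)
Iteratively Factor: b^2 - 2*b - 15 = (b - 5)*(b + 3)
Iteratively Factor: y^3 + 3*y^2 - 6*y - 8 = (y - 2)*(y^2 + 5*y + 4) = (y - 2)*(y + 4)*(y + 1)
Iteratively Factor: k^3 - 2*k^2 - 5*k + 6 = (k - 3)*(k^2 + k - 2) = (k - 3)*(k - 1)*(k + 2)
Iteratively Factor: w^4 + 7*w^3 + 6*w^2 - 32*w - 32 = (w + 4)*(w^3 + 3*w^2 - 6*w - 8) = (w + 1)*(w + 4)*(w^2 + 2*w - 8) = (w + 1)*(w + 4)^2*(w - 2)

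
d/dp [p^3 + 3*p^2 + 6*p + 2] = 3*p^2 + 6*p + 6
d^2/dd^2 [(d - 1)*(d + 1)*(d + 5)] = 6*d + 10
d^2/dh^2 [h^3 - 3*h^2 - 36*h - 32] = 6*h - 6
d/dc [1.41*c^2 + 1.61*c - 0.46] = 2.82*c + 1.61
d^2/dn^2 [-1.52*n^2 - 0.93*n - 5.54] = -3.04000000000000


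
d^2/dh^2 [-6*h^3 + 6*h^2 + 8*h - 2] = 12 - 36*h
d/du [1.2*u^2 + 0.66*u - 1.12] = 2.4*u + 0.66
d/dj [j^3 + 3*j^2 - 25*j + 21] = 3*j^2 + 6*j - 25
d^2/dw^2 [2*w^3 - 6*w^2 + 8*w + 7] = 12*w - 12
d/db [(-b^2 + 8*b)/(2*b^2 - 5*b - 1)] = (-11*b^2 + 2*b - 8)/(4*b^4 - 20*b^3 + 21*b^2 + 10*b + 1)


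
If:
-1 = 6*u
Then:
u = -1/6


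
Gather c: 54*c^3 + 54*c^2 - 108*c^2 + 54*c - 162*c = 54*c^3 - 54*c^2 - 108*c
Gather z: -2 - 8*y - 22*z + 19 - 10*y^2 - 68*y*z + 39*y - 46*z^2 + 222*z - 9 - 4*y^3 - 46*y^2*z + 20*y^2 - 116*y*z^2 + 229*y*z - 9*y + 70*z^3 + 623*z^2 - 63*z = -4*y^3 + 10*y^2 + 22*y + 70*z^3 + z^2*(577 - 116*y) + z*(-46*y^2 + 161*y + 137) + 8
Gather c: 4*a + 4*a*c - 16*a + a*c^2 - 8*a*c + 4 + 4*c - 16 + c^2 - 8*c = -12*a + c^2*(a + 1) + c*(-4*a - 4) - 12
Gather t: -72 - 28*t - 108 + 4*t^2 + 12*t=4*t^2 - 16*t - 180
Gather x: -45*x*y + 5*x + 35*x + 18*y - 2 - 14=x*(40 - 45*y) + 18*y - 16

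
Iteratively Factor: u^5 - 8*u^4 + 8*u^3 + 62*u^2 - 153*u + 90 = (u - 5)*(u^4 - 3*u^3 - 7*u^2 + 27*u - 18) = (u - 5)*(u - 1)*(u^3 - 2*u^2 - 9*u + 18) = (u - 5)*(u - 2)*(u - 1)*(u^2 - 9) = (u - 5)*(u - 2)*(u - 1)*(u + 3)*(u - 3)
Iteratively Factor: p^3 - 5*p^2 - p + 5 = (p - 5)*(p^2 - 1) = (p - 5)*(p - 1)*(p + 1)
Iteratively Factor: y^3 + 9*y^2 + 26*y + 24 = (y + 3)*(y^2 + 6*y + 8) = (y + 2)*(y + 3)*(y + 4)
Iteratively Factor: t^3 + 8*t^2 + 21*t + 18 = (t + 2)*(t^2 + 6*t + 9) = (t + 2)*(t + 3)*(t + 3)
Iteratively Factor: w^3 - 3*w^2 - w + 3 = (w - 3)*(w^2 - 1) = (w - 3)*(w - 1)*(w + 1)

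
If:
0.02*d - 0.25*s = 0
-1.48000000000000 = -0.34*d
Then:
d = 4.35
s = 0.35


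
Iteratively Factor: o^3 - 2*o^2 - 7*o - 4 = (o + 1)*(o^2 - 3*o - 4) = (o - 4)*(o + 1)*(o + 1)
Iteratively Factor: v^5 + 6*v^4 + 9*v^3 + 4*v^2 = (v + 1)*(v^4 + 5*v^3 + 4*v^2) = (v + 1)^2*(v^3 + 4*v^2) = v*(v + 1)^2*(v^2 + 4*v) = v*(v + 1)^2*(v + 4)*(v)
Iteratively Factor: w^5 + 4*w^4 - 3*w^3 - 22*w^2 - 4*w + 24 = (w + 2)*(w^4 + 2*w^3 - 7*w^2 - 8*w + 12) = (w - 1)*(w + 2)*(w^3 + 3*w^2 - 4*w - 12) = (w - 1)*(w + 2)*(w + 3)*(w^2 - 4) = (w - 2)*(w - 1)*(w + 2)*(w + 3)*(w + 2)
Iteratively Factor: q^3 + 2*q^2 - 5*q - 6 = (q + 1)*(q^2 + q - 6) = (q - 2)*(q + 1)*(q + 3)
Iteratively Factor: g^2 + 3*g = (g)*(g + 3)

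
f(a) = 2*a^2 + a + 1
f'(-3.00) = -11.00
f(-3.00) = 16.00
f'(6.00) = 25.00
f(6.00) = 79.00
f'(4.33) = 18.32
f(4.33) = 42.83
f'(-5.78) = -22.12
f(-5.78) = 62.04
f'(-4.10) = -15.40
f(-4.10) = 30.52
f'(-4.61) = -17.44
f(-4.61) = 38.89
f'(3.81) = 16.24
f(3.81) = 33.84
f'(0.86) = 4.44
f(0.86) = 3.34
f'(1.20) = 5.80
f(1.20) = 5.08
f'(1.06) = 5.24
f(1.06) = 4.31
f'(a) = 4*a + 1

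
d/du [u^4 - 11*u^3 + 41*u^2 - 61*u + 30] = 4*u^3 - 33*u^2 + 82*u - 61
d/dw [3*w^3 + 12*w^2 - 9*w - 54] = 9*w^2 + 24*w - 9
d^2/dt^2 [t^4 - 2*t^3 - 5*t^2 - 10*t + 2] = 12*t^2 - 12*t - 10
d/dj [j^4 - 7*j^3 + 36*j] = 4*j^3 - 21*j^2 + 36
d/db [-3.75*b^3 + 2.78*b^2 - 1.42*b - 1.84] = -11.25*b^2 + 5.56*b - 1.42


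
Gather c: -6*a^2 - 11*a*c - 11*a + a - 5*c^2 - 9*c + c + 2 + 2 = -6*a^2 - 10*a - 5*c^2 + c*(-11*a - 8) + 4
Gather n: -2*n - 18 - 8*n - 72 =-10*n - 90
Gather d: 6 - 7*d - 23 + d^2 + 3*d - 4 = d^2 - 4*d - 21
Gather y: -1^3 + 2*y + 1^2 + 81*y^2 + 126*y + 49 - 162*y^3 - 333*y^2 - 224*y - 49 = -162*y^3 - 252*y^2 - 96*y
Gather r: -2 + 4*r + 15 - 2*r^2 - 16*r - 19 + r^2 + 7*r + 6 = -r^2 - 5*r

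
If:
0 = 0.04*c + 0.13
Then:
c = -3.25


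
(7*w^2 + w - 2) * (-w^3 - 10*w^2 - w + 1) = -7*w^5 - 71*w^4 - 15*w^3 + 26*w^2 + 3*w - 2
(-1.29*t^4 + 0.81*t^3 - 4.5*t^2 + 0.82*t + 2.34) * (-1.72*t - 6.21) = 2.2188*t^5 + 6.6177*t^4 + 2.7099*t^3 + 26.5346*t^2 - 9.117*t - 14.5314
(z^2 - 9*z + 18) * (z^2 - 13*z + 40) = z^4 - 22*z^3 + 175*z^2 - 594*z + 720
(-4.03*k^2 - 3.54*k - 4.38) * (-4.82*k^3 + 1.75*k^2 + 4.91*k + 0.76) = 19.4246*k^5 + 10.0103*k^4 - 4.8707*k^3 - 28.1092*k^2 - 24.1962*k - 3.3288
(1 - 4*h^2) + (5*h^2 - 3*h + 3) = h^2 - 3*h + 4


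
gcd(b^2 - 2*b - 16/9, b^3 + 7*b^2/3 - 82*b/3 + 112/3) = b - 8/3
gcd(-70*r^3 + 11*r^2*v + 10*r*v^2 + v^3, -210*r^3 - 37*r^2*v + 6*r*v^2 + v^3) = 35*r^2 + 12*r*v + v^2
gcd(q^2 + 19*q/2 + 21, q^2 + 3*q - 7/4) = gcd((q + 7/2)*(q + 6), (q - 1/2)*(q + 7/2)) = q + 7/2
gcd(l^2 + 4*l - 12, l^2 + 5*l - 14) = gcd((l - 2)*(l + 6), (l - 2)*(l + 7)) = l - 2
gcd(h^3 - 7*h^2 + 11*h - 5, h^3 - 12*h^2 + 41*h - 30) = h^2 - 6*h + 5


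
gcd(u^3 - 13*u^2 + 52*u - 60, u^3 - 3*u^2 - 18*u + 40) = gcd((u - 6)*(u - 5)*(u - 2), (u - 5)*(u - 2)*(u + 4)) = u^2 - 7*u + 10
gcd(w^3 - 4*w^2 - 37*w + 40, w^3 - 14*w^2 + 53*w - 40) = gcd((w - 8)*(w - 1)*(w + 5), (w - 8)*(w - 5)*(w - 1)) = w^2 - 9*w + 8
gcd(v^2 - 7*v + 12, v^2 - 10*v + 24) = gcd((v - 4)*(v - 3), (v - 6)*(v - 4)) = v - 4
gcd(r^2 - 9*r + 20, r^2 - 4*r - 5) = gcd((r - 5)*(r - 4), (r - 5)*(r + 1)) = r - 5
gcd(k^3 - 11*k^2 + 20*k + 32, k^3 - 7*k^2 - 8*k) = k^2 - 7*k - 8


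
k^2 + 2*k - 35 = (k - 5)*(k + 7)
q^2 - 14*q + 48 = (q - 8)*(q - 6)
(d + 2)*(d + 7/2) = d^2 + 11*d/2 + 7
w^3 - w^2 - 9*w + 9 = (w - 3)*(w - 1)*(w + 3)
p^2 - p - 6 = (p - 3)*(p + 2)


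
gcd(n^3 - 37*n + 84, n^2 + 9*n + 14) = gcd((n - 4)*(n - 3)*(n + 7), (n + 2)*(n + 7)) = n + 7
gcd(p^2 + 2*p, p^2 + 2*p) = p^2 + 2*p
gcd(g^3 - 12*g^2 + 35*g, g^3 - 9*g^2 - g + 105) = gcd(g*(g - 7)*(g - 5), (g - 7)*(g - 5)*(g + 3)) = g^2 - 12*g + 35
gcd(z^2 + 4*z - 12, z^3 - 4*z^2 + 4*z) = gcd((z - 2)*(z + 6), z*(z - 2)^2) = z - 2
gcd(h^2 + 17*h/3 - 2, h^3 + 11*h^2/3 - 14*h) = h + 6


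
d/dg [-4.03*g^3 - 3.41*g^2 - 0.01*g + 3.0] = -12.09*g^2 - 6.82*g - 0.01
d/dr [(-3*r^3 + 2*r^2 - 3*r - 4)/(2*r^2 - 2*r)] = (-3*r^4 + 6*r^3 + r^2 + 8*r - 4)/(2*r^2*(r^2 - 2*r + 1))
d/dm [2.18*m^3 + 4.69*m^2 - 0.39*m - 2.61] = 6.54*m^2 + 9.38*m - 0.39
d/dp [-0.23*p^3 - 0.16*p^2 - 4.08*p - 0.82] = -0.69*p^2 - 0.32*p - 4.08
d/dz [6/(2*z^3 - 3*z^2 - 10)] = 36*z*(1 - z)/(-2*z^3 + 3*z^2 + 10)^2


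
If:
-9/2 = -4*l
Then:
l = 9/8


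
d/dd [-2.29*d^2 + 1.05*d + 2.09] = 1.05 - 4.58*d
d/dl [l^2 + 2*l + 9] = 2*l + 2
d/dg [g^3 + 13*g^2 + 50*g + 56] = 3*g^2 + 26*g + 50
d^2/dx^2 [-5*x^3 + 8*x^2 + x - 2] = 16 - 30*x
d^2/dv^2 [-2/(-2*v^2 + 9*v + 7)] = 4*(4*v^2 - 18*v - (4*v - 9)^2 - 14)/(-2*v^2 + 9*v + 7)^3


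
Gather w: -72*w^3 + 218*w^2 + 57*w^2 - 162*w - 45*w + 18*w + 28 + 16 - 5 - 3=-72*w^3 + 275*w^2 - 189*w + 36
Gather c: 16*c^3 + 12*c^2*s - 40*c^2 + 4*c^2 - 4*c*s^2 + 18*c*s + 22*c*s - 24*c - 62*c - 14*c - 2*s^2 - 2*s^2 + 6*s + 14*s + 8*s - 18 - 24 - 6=16*c^3 + c^2*(12*s - 36) + c*(-4*s^2 + 40*s - 100) - 4*s^2 + 28*s - 48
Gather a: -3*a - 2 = -3*a - 2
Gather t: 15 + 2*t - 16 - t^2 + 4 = -t^2 + 2*t + 3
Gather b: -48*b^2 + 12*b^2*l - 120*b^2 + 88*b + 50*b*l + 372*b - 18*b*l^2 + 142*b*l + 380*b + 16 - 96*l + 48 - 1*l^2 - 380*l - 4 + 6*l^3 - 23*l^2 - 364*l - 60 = b^2*(12*l - 168) + b*(-18*l^2 + 192*l + 840) + 6*l^3 - 24*l^2 - 840*l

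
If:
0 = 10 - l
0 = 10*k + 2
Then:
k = -1/5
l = 10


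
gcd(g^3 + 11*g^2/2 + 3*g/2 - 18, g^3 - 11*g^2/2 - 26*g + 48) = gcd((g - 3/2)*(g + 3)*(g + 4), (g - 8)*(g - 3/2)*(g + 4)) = g^2 + 5*g/2 - 6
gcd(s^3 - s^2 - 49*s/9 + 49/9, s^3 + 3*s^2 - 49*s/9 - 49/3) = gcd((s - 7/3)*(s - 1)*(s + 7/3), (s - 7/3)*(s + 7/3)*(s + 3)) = s^2 - 49/9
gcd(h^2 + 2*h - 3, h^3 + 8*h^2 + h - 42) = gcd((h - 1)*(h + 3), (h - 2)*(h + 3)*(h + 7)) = h + 3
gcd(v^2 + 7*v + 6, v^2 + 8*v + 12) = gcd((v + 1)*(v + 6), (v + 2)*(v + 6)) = v + 6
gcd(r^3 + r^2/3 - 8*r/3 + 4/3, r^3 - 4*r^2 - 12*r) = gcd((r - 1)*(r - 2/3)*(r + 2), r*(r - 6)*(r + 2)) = r + 2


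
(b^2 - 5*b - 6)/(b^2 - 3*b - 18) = (b + 1)/(b + 3)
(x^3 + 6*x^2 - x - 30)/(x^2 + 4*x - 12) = (x^2 + 8*x + 15)/(x + 6)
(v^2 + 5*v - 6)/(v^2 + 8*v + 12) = (v - 1)/(v + 2)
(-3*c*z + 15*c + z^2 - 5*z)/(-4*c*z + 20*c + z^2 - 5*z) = (-3*c + z)/(-4*c + z)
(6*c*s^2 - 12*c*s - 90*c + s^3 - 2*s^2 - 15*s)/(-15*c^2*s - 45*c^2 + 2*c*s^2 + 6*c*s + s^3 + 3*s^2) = (6*c*s - 30*c + s^2 - 5*s)/(-15*c^2 + 2*c*s + s^2)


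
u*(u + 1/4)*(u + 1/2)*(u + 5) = u^4 + 23*u^3/4 + 31*u^2/8 + 5*u/8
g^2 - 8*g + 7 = (g - 7)*(g - 1)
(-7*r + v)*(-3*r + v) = 21*r^2 - 10*r*v + v^2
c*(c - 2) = c^2 - 2*c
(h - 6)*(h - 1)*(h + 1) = h^3 - 6*h^2 - h + 6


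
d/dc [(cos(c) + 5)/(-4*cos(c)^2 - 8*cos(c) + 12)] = (sin(c)^2 - 10*cos(c) - 14)*sin(c)/(4*(cos(c)^2 + 2*cos(c) - 3)^2)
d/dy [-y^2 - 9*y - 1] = -2*y - 9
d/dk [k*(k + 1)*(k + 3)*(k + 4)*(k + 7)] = 5*k^4 + 60*k^3 + 225*k^2 + 290*k + 84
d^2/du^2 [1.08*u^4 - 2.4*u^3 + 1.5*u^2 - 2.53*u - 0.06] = 12.96*u^2 - 14.4*u + 3.0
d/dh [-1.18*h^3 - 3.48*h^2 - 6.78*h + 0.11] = -3.54*h^2 - 6.96*h - 6.78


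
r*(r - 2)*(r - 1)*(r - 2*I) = r^4 - 3*r^3 - 2*I*r^3 + 2*r^2 + 6*I*r^2 - 4*I*r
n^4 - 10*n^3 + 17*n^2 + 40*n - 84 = (n - 7)*(n - 3)*(n - 2)*(n + 2)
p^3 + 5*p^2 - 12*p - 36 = (p - 3)*(p + 2)*(p + 6)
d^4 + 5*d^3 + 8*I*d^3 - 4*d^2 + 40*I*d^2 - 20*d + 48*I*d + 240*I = (d + 5)*(d - 2*I)*(d + 4*I)*(d + 6*I)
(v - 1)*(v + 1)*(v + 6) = v^3 + 6*v^2 - v - 6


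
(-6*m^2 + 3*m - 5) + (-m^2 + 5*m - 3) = -7*m^2 + 8*m - 8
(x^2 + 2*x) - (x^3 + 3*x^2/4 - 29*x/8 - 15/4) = -x^3 + x^2/4 + 45*x/8 + 15/4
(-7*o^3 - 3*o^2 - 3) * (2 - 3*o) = 21*o^4 - 5*o^3 - 6*o^2 + 9*o - 6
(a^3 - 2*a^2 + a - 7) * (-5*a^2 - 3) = -5*a^5 + 10*a^4 - 8*a^3 + 41*a^2 - 3*a + 21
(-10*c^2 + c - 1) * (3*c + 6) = -30*c^3 - 57*c^2 + 3*c - 6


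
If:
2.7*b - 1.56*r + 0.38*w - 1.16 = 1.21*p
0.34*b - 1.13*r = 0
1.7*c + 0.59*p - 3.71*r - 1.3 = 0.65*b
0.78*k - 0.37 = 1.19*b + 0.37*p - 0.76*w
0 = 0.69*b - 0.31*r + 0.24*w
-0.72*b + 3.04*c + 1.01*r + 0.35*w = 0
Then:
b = -4.44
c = -1.88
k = -19.76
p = -5.68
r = -1.34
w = 11.04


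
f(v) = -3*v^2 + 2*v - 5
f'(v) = 2 - 6*v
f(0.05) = -4.91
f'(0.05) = 1.70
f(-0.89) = -9.16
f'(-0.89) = 7.34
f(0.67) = -5.01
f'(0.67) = -2.02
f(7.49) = -158.32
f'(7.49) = -42.94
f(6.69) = -125.89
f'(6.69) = -38.14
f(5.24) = -76.89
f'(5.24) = -29.44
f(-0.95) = -9.61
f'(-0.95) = 7.70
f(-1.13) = -11.09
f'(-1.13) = 8.78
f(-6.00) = -125.00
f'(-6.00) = 38.00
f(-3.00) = -38.00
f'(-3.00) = 20.00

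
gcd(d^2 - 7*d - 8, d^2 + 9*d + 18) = 1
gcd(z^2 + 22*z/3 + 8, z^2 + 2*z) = 1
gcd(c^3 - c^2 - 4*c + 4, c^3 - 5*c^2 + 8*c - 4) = c^2 - 3*c + 2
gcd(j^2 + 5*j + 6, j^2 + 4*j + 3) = j + 3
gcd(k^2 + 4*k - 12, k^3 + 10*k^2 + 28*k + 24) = k + 6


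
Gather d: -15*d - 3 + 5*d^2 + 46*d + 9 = 5*d^2 + 31*d + 6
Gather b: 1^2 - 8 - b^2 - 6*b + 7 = -b^2 - 6*b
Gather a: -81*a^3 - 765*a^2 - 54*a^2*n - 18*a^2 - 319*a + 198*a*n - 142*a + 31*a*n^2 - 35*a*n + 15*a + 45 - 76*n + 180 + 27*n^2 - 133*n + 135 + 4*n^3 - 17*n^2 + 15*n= -81*a^3 + a^2*(-54*n - 783) + a*(31*n^2 + 163*n - 446) + 4*n^3 + 10*n^2 - 194*n + 360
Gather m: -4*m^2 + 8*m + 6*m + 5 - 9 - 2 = -4*m^2 + 14*m - 6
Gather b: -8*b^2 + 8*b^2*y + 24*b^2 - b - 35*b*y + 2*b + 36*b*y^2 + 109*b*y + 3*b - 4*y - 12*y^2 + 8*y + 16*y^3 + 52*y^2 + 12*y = b^2*(8*y + 16) + b*(36*y^2 + 74*y + 4) + 16*y^3 + 40*y^2 + 16*y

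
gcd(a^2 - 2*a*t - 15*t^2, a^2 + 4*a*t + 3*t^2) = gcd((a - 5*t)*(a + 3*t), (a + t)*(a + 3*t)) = a + 3*t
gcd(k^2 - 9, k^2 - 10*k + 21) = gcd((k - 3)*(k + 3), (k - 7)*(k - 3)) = k - 3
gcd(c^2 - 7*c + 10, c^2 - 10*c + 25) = c - 5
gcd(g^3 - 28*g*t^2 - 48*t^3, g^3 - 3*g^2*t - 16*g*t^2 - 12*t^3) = -g^2 + 4*g*t + 12*t^2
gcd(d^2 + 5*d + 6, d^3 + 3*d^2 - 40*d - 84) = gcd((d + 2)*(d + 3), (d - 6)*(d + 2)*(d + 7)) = d + 2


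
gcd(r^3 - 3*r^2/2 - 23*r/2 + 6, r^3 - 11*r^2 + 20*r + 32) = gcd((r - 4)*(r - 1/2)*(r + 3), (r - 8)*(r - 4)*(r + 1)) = r - 4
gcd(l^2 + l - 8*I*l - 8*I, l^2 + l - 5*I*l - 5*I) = l + 1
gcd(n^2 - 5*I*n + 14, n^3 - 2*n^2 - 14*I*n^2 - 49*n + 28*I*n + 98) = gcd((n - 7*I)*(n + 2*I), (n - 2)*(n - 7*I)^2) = n - 7*I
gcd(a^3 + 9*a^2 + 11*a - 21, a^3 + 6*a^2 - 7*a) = a^2 + 6*a - 7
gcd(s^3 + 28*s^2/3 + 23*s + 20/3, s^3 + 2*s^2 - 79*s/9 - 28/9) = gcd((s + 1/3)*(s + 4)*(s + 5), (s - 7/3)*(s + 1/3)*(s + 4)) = s^2 + 13*s/3 + 4/3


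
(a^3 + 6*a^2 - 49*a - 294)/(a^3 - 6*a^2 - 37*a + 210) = (a + 7)/(a - 5)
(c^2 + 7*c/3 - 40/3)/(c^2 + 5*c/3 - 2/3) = (3*c^2 + 7*c - 40)/(3*c^2 + 5*c - 2)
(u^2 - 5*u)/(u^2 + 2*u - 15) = u*(u - 5)/(u^2 + 2*u - 15)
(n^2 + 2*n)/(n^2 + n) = (n + 2)/(n + 1)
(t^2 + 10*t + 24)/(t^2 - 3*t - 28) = (t + 6)/(t - 7)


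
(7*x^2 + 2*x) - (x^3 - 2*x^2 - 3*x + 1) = -x^3 + 9*x^2 + 5*x - 1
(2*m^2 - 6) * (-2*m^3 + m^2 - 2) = -4*m^5 + 2*m^4 + 12*m^3 - 10*m^2 + 12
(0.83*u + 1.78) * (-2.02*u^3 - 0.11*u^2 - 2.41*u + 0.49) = -1.6766*u^4 - 3.6869*u^3 - 2.1961*u^2 - 3.8831*u + 0.8722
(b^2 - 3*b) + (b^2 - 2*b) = 2*b^2 - 5*b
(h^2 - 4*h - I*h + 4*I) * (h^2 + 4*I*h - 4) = h^4 - 4*h^3 + 3*I*h^3 - 12*I*h^2 + 4*I*h - 16*I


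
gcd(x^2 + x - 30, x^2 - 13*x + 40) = x - 5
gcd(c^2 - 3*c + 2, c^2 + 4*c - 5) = c - 1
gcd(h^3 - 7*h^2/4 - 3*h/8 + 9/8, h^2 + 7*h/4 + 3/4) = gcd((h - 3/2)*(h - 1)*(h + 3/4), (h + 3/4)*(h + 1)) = h + 3/4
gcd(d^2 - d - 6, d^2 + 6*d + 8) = d + 2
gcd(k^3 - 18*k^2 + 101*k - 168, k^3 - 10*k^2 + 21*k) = k^2 - 10*k + 21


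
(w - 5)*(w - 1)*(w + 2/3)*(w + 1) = w^4 - 13*w^3/3 - 13*w^2/3 + 13*w/3 + 10/3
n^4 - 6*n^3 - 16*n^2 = n^2*(n - 8)*(n + 2)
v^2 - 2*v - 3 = (v - 3)*(v + 1)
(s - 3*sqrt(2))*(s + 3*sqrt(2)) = s^2 - 18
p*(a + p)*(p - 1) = a*p^2 - a*p + p^3 - p^2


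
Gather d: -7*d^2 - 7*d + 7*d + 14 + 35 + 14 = 63 - 7*d^2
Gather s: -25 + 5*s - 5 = 5*s - 30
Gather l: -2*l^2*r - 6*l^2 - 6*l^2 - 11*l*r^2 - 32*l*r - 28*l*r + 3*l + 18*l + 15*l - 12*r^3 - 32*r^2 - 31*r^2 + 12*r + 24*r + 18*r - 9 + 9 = l^2*(-2*r - 12) + l*(-11*r^2 - 60*r + 36) - 12*r^3 - 63*r^2 + 54*r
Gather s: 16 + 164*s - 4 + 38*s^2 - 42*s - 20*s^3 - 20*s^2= -20*s^3 + 18*s^2 + 122*s + 12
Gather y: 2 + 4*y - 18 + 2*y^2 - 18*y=2*y^2 - 14*y - 16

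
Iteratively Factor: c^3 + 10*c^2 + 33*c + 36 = (c + 3)*(c^2 + 7*c + 12) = (c + 3)^2*(c + 4)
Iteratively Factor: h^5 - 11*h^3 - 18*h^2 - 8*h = (h + 2)*(h^4 - 2*h^3 - 7*h^2 - 4*h) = (h + 1)*(h + 2)*(h^3 - 3*h^2 - 4*h) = h*(h + 1)*(h + 2)*(h^2 - 3*h - 4) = h*(h - 4)*(h + 1)*(h + 2)*(h + 1)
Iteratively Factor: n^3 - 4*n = (n)*(n^2 - 4) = n*(n + 2)*(n - 2)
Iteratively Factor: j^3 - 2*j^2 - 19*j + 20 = (j - 5)*(j^2 + 3*j - 4) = (j - 5)*(j + 4)*(j - 1)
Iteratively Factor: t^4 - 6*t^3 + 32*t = (t)*(t^3 - 6*t^2 + 32) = t*(t - 4)*(t^2 - 2*t - 8) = t*(t - 4)*(t + 2)*(t - 4)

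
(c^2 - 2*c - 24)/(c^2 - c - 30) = (c + 4)/(c + 5)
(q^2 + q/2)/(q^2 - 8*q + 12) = q*(2*q + 1)/(2*(q^2 - 8*q + 12))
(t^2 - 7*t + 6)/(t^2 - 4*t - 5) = (-t^2 + 7*t - 6)/(-t^2 + 4*t + 5)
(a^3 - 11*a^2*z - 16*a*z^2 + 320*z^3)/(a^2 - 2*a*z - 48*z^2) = (a^2 - 3*a*z - 40*z^2)/(a + 6*z)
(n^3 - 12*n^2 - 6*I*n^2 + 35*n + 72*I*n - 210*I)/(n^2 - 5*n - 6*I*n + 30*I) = n - 7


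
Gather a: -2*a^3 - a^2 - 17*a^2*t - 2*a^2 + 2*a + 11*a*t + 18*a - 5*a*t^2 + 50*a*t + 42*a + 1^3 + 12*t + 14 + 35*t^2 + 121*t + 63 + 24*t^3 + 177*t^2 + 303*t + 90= -2*a^3 + a^2*(-17*t - 3) + a*(-5*t^2 + 61*t + 62) + 24*t^3 + 212*t^2 + 436*t + 168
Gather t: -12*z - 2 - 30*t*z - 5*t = t*(-30*z - 5) - 12*z - 2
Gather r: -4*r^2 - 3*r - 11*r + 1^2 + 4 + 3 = -4*r^2 - 14*r + 8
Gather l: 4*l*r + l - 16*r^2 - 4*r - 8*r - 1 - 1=l*(4*r + 1) - 16*r^2 - 12*r - 2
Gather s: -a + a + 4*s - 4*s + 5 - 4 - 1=0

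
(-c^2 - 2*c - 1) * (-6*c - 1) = 6*c^3 + 13*c^2 + 8*c + 1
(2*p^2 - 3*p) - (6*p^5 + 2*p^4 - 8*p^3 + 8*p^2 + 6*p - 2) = -6*p^5 - 2*p^4 + 8*p^3 - 6*p^2 - 9*p + 2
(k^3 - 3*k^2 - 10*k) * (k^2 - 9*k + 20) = k^5 - 12*k^4 + 37*k^3 + 30*k^2 - 200*k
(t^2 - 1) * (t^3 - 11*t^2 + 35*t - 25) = t^5 - 11*t^4 + 34*t^3 - 14*t^2 - 35*t + 25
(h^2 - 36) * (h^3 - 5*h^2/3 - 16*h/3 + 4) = h^5 - 5*h^4/3 - 124*h^3/3 + 64*h^2 + 192*h - 144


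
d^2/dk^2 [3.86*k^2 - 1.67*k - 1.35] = 7.72000000000000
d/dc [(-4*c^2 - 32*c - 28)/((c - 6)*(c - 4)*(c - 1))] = 4*(c^4 + 16*c^3 - 101*c^2 - 106*c + 430)/(c^6 - 22*c^5 + 189*c^4 - 796*c^3 + 1684*c^2 - 1632*c + 576)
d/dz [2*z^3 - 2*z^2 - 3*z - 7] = 6*z^2 - 4*z - 3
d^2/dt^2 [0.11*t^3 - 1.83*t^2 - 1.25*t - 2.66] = 0.66*t - 3.66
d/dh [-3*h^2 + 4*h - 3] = 4 - 6*h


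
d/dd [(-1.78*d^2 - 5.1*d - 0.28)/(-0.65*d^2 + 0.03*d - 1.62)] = (-3.3684*d^2 + 5.4032*d + 8.2704)/(0.4225*d^4 - 0.039*d^3 + 2.1069*d^2 - 0.0972*d + 2.6244)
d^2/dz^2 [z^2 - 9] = 2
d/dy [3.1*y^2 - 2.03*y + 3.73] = 6.2*y - 2.03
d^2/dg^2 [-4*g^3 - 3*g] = -24*g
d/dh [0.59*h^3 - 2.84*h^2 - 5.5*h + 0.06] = 1.77*h^2 - 5.68*h - 5.5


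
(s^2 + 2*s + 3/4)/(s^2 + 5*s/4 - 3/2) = (4*s^2 + 8*s + 3)/(4*s^2 + 5*s - 6)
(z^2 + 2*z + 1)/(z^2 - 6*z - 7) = (z + 1)/(z - 7)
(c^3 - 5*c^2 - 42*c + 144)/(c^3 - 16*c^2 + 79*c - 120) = (c + 6)/(c - 5)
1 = 1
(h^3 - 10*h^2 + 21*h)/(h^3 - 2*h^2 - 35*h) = (h - 3)/(h + 5)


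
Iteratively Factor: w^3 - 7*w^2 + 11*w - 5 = (w - 5)*(w^2 - 2*w + 1) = (w - 5)*(w - 1)*(w - 1)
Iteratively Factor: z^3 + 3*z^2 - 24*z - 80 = (z + 4)*(z^2 - z - 20) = (z + 4)^2*(z - 5)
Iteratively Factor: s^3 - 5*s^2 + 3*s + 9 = (s + 1)*(s^2 - 6*s + 9) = (s - 3)*(s + 1)*(s - 3)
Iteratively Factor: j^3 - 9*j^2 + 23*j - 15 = (j - 5)*(j^2 - 4*j + 3) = (j - 5)*(j - 3)*(j - 1)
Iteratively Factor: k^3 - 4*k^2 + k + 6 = (k - 3)*(k^2 - k - 2) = (k - 3)*(k + 1)*(k - 2)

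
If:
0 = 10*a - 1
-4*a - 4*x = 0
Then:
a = 1/10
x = -1/10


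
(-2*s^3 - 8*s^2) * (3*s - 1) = -6*s^4 - 22*s^3 + 8*s^2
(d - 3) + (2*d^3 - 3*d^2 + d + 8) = 2*d^3 - 3*d^2 + 2*d + 5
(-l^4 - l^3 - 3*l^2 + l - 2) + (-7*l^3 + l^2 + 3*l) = -l^4 - 8*l^3 - 2*l^2 + 4*l - 2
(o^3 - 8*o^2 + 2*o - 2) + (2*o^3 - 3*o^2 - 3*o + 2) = 3*o^3 - 11*o^2 - o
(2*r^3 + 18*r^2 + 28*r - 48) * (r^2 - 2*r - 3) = 2*r^5 + 14*r^4 - 14*r^3 - 158*r^2 + 12*r + 144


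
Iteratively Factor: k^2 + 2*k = (k)*(k + 2)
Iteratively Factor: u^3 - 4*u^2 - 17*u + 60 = (u - 5)*(u^2 + u - 12) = (u - 5)*(u - 3)*(u + 4)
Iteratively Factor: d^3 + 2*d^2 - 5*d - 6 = (d + 1)*(d^2 + d - 6) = (d - 2)*(d + 1)*(d + 3)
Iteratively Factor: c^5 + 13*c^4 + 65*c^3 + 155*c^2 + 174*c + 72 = (c + 4)*(c^4 + 9*c^3 + 29*c^2 + 39*c + 18) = (c + 3)*(c + 4)*(c^3 + 6*c^2 + 11*c + 6) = (c + 1)*(c + 3)*(c + 4)*(c^2 + 5*c + 6) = (c + 1)*(c + 3)^2*(c + 4)*(c + 2)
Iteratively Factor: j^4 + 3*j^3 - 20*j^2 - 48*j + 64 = (j + 4)*(j^3 - j^2 - 16*j + 16) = (j + 4)^2*(j^2 - 5*j + 4) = (j - 1)*(j + 4)^2*(j - 4)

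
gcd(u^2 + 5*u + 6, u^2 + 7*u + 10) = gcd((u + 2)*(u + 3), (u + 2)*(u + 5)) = u + 2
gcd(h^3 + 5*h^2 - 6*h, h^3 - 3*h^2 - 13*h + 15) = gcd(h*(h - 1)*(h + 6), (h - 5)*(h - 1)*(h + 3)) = h - 1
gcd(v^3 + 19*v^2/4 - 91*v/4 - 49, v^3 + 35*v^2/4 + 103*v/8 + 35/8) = v + 7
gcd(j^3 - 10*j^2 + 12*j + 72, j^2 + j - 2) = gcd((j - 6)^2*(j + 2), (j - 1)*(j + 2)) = j + 2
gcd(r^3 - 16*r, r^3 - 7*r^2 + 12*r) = r^2 - 4*r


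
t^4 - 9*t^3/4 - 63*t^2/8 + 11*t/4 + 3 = (t - 4)*(t - 3/4)*(t + 1/2)*(t + 2)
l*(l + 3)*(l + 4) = l^3 + 7*l^2 + 12*l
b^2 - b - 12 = (b - 4)*(b + 3)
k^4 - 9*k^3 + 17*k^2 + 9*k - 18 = (k - 6)*(k - 3)*(k - 1)*(k + 1)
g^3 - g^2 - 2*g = g*(g - 2)*(g + 1)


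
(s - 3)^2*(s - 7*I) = s^3 - 6*s^2 - 7*I*s^2 + 9*s + 42*I*s - 63*I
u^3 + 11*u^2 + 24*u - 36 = (u - 1)*(u + 6)^2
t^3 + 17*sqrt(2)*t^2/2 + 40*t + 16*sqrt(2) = (t + sqrt(2)/2)*(t + 4*sqrt(2))^2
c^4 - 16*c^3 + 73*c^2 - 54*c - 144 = (c - 8)*(c - 6)*(c - 3)*(c + 1)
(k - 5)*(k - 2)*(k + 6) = k^3 - k^2 - 32*k + 60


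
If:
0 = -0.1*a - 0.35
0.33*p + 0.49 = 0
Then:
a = -3.50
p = -1.48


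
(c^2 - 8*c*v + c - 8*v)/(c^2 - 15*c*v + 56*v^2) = (-c - 1)/(-c + 7*v)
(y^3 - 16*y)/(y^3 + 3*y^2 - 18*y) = (y^2 - 16)/(y^2 + 3*y - 18)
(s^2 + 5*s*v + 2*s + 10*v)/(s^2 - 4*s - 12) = (s + 5*v)/(s - 6)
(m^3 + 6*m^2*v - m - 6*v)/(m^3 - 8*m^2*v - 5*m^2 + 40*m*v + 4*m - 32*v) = (-m^2 - 6*m*v - m - 6*v)/(-m^2 + 8*m*v + 4*m - 32*v)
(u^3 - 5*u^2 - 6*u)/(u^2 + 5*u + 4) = u*(u - 6)/(u + 4)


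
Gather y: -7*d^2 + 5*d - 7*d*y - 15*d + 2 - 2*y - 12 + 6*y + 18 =-7*d^2 - 10*d + y*(4 - 7*d) + 8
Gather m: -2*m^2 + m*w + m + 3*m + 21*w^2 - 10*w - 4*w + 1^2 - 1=-2*m^2 + m*(w + 4) + 21*w^2 - 14*w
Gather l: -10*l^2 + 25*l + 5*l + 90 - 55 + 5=-10*l^2 + 30*l + 40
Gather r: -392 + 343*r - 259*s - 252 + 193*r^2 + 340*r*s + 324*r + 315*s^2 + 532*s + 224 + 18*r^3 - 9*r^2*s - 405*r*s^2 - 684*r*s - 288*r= 18*r^3 + r^2*(193 - 9*s) + r*(-405*s^2 - 344*s + 379) + 315*s^2 + 273*s - 420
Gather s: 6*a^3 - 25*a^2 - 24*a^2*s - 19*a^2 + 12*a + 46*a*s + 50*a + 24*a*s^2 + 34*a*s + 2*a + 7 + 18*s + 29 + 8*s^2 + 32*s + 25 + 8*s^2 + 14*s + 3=6*a^3 - 44*a^2 + 64*a + s^2*(24*a + 16) + s*(-24*a^2 + 80*a + 64) + 64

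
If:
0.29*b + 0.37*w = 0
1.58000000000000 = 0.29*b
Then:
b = 5.45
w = -4.27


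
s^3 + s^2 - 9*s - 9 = (s - 3)*(s + 1)*(s + 3)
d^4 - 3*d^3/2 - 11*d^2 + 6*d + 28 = (d - 7/2)*(d - 2)*(d + 2)^2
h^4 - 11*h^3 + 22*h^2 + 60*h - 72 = (h - 6)^2*(h - 1)*(h + 2)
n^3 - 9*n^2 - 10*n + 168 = (n - 7)*(n - 6)*(n + 4)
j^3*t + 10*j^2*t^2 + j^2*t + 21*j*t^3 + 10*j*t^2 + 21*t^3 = (j + 3*t)*(j + 7*t)*(j*t + t)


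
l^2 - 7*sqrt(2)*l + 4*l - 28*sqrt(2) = (l + 4)*(l - 7*sqrt(2))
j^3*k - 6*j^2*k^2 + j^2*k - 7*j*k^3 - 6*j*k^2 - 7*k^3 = (j - 7*k)*(j + k)*(j*k + k)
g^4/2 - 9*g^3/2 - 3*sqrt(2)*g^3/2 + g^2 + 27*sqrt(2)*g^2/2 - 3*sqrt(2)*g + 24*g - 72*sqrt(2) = (g/2 + 1)*(g - 8)*(g - 3)*(g - 3*sqrt(2))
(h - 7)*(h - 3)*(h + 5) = h^3 - 5*h^2 - 29*h + 105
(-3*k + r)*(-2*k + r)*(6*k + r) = 36*k^3 - 24*k^2*r + k*r^2 + r^3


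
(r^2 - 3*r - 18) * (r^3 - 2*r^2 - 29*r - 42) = r^5 - 5*r^4 - 41*r^3 + 81*r^2 + 648*r + 756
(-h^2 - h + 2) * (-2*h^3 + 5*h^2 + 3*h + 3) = 2*h^5 - 3*h^4 - 12*h^3 + 4*h^2 + 3*h + 6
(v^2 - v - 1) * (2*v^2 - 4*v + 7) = 2*v^4 - 6*v^3 + 9*v^2 - 3*v - 7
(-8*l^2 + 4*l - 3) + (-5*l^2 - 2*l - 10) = -13*l^2 + 2*l - 13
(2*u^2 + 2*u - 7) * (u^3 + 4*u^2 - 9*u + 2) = 2*u^5 + 10*u^4 - 17*u^3 - 42*u^2 + 67*u - 14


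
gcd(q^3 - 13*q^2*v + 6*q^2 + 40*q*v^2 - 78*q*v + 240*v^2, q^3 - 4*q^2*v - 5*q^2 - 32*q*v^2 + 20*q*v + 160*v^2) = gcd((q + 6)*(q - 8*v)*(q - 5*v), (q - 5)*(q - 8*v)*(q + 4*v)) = q - 8*v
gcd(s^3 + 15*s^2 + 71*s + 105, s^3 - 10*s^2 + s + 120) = s + 3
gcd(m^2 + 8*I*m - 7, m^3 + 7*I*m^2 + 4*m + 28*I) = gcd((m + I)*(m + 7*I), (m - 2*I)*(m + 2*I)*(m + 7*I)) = m + 7*I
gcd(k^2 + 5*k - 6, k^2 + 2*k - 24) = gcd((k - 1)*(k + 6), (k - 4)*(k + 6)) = k + 6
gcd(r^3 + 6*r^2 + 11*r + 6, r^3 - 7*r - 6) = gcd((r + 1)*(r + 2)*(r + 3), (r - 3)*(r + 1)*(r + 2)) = r^2 + 3*r + 2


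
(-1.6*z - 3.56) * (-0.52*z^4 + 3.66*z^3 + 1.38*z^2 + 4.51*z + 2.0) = 0.832*z^5 - 4.0048*z^4 - 15.2376*z^3 - 12.1288*z^2 - 19.2556*z - 7.12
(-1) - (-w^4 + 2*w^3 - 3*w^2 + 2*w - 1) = w^4 - 2*w^3 + 3*w^2 - 2*w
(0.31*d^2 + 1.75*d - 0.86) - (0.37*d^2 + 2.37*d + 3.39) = -0.06*d^2 - 0.62*d - 4.25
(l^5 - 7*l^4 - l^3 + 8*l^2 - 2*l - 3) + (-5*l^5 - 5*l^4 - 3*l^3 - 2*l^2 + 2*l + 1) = -4*l^5 - 12*l^4 - 4*l^3 + 6*l^2 - 2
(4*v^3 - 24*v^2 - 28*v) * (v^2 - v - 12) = 4*v^5 - 28*v^4 - 52*v^3 + 316*v^2 + 336*v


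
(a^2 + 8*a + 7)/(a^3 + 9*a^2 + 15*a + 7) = 1/(a + 1)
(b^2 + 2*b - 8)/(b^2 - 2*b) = (b + 4)/b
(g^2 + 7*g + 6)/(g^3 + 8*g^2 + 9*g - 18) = (g + 1)/(g^2 + 2*g - 3)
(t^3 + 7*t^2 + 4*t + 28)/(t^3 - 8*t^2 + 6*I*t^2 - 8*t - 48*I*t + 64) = (t^2 + t*(7 - 2*I) - 14*I)/(t^2 + 4*t*(-2 + I) - 32*I)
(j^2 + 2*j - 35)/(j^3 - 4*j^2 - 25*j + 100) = (j + 7)/(j^2 + j - 20)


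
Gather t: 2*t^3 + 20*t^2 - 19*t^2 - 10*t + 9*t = 2*t^3 + t^2 - t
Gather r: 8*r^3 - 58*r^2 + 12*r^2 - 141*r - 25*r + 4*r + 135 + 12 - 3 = 8*r^3 - 46*r^2 - 162*r + 144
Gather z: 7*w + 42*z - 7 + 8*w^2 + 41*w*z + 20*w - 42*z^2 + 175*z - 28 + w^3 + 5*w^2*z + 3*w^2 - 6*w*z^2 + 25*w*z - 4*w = w^3 + 11*w^2 + 23*w + z^2*(-6*w - 42) + z*(5*w^2 + 66*w + 217) - 35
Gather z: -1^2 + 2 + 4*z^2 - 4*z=4*z^2 - 4*z + 1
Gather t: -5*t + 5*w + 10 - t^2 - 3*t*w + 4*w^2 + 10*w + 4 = -t^2 + t*(-3*w - 5) + 4*w^2 + 15*w + 14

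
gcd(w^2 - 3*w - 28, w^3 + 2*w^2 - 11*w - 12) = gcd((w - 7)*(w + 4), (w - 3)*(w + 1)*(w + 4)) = w + 4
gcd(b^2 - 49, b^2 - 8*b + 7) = b - 7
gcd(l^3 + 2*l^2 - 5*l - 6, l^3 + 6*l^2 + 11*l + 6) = l^2 + 4*l + 3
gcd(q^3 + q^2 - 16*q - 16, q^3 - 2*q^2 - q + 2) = q + 1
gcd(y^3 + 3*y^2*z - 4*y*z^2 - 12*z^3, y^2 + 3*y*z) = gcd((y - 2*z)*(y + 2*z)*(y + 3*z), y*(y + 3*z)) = y + 3*z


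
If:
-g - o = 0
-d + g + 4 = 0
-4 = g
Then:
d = 0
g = -4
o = 4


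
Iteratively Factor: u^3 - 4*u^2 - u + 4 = (u - 1)*(u^2 - 3*u - 4) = (u - 1)*(u + 1)*(u - 4)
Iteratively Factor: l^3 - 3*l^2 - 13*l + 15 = (l - 1)*(l^2 - 2*l - 15) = (l - 1)*(l + 3)*(l - 5)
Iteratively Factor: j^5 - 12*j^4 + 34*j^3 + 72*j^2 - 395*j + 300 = (j - 5)*(j^4 - 7*j^3 - j^2 + 67*j - 60) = (j - 5)*(j + 3)*(j^3 - 10*j^2 + 29*j - 20) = (j - 5)^2*(j + 3)*(j^2 - 5*j + 4) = (j - 5)^2*(j - 4)*(j + 3)*(j - 1)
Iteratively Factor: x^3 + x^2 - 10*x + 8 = (x + 4)*(x^2 - 3*x + 2) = (x - 2)*(x + 4)*(x - 1)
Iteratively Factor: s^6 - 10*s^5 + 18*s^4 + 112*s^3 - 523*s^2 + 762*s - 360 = (s - 3)*(s^5 - 7*s^4 - 3*s^3 + 103*s^2 - 214*s + 120) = (s - 3)*(s - 1)*(s^4 - 6*s^3 - 9*s^2 + 94*s - 120) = (s - 5)*(s - 3)*(s - 1)*(s^3 - s^2 - 14*s + 24) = (s - 5)*(s - 3)^2*(s - 1)*(s^2 + 2*s - 8) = (s - 5)*(s - 3)^2*(s - 2)*(s - 1)*(s + 4)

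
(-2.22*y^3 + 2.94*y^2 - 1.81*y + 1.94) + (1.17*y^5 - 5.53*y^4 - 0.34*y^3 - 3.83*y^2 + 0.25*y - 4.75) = 1.17*y^5 - 5.53*y^4 - 2.56*y^3 - 0.89*y^2 - 1.56*y - 2.81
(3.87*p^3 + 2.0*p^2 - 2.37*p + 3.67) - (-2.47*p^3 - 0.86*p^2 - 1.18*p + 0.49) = 6.34*p^3 + 2.86*p^2 - 1.19*p + 3.18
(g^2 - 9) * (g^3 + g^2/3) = g^5 + g^4/3 - 9*g^3 - 3*g^2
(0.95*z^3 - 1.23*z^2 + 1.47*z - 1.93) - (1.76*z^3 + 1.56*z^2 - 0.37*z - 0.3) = -0.81*z^3 - 2.79*z^2 + 1.84*z - 1.63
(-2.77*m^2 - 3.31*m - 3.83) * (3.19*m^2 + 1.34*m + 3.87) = -8.8363*m^4 - 14.2707*m^3 - 27.373*m^2 - 17.9419*m - 14.8221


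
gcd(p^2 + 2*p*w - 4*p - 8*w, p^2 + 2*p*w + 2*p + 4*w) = p + 2*w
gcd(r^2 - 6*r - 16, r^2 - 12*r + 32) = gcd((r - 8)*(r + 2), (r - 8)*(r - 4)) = r - 8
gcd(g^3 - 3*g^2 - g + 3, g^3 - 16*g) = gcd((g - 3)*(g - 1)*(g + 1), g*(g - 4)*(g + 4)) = 1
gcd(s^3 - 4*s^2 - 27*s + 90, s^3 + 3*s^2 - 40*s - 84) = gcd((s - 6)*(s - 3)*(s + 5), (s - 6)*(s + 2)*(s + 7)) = s - 6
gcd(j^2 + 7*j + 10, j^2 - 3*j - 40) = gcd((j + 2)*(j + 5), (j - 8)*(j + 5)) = j + 5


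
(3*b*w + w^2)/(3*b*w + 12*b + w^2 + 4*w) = w/(w + 4)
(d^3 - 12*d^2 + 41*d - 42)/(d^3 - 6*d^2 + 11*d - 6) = (d - 7)/(d - 1)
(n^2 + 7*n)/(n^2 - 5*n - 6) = n*(n + 7)/(n^2 - 5*n - 6)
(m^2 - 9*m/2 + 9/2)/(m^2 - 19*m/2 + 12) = (m - 3)/(m - 8)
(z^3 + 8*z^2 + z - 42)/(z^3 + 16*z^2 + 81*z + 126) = (z - 2)/(z + 6)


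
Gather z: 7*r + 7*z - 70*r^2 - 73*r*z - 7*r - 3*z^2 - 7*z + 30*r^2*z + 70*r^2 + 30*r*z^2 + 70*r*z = z^2*(30*r - 3) + z*(30*r^2 - 3*r)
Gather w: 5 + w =w + 5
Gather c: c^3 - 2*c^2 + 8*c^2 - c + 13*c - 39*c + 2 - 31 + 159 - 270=c^3 + 6*c^2 - 27*c - 140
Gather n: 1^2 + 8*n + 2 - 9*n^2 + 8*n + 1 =-9*n^2 + 16*n + 4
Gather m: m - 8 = m - 8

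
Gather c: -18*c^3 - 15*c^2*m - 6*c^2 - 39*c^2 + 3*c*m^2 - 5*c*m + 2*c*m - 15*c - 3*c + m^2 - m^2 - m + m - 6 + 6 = -18*c^3 + c^2*(-15*m - 45) + c*(3*m^2 - 3*m - 18)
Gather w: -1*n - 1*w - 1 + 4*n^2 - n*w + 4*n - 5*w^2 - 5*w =4*n^2 + 3*n - 5*w^2 + w*(-n - 6) - 1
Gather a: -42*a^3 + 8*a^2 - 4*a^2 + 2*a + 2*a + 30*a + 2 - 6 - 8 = -42*a^3 + 4*a^2 + 34*a - 12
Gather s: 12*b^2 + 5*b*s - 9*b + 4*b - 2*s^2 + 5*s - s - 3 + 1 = 12*b^2 - 5*b - 2*s^2 + s*(5*b + 4) - 2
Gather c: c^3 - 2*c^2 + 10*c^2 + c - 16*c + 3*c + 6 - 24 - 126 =c^3 + 8*c^2 - 12*c - 144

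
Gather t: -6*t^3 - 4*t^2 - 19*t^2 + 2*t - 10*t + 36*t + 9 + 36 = -6*t^3 - 23*t^2 + 28*t + 45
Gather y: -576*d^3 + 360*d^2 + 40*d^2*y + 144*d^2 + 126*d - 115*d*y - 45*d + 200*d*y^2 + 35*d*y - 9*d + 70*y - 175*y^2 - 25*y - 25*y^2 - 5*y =-576*d^3 + 504*d^2 + 72*d + y^2*(200*d - 200) + y*(40*d^2 - 80*d + 40)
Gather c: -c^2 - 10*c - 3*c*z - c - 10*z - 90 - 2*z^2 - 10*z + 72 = -c^2 + c*(-3*z - 11) - 2*z^2 - 20*z - 18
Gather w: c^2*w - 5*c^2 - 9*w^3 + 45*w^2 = c^2*w - 5*c^2 - 9*w^3 + 45*w^2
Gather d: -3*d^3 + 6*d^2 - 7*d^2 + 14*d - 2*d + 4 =-3*d^3 - d^2 + 12*d + 4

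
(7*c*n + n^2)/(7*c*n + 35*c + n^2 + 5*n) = n/(n + 5)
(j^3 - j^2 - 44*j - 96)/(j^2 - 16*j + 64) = (j^2 + 7*j + 12)/(j - 8)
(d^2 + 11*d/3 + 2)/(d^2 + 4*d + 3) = (d + 2/3)/(d + 1)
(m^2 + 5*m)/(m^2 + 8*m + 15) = m/(m + 3)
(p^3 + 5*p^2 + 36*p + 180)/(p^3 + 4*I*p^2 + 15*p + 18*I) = (p^2 + p*(5 - 6*I) - 30*I)/(p^2 - 2*I*p + 3)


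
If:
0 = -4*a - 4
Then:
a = -1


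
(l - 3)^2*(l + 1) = l^3 - 5*l^2 + 3*l + 9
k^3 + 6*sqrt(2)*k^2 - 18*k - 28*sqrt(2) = (k - 2*sqrt(2))*(k + sqrt(2))*(k + 7*sqrt(2))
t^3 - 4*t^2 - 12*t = t*(t - 6)*(t + 2)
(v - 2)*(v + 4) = v^2 + 2*v - 8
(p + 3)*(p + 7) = p^2 + 10*p + 21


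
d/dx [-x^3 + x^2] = x*(2 - 3*x)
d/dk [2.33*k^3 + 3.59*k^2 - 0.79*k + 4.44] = 6.99*k^2 + 7.18*k - 0.79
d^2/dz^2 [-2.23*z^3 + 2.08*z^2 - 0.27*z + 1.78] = 4.16 - 13.38*z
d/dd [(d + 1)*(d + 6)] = 2*d + 7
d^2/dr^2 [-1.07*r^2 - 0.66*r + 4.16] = -2.14000000000000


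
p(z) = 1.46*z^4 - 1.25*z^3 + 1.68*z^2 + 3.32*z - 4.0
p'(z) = 5.84*z^3 - 3.75*z^2 + 3.36*z + 3.32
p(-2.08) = 34.94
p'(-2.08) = -72.45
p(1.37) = 5.63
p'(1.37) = 15.90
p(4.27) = 428.85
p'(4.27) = 403.96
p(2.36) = 42.05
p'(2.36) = 67.13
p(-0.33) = -4.85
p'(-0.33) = 1.59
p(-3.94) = 437.29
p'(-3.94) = -425.32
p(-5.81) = 1942.21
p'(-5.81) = -1288.14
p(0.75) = -0.63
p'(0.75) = 6.19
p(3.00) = 105.59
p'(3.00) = 137.33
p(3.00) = 105.59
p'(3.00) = 137.33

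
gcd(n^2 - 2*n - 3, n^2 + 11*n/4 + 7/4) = n + 1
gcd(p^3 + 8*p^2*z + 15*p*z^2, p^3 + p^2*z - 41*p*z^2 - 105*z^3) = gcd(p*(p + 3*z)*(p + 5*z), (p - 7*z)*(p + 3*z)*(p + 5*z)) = p^2 + 8*p*z + 15*z^2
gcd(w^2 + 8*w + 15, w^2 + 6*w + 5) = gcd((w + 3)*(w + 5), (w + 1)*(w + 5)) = w + 5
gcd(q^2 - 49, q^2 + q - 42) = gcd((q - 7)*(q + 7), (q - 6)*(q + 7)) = q + 7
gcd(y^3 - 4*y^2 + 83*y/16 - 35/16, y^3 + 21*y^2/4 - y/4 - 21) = y - 7/4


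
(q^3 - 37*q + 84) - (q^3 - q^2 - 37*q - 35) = q^2 + 119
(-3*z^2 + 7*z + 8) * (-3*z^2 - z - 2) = 9*z^4 - 18*z^3 - 25*z^2 - 22*z - 16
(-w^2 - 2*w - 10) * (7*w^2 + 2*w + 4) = -7*w^4 - 16*w^3 - 78*w^2 - 28*w - 40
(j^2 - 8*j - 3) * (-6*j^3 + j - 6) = -6*j^5 + 48*j^4 + 19*j^3 - 14*j^2 + 45*j + 18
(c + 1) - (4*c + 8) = -3*c - 7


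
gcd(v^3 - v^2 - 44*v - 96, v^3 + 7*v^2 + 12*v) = v^2 + 7*v + 12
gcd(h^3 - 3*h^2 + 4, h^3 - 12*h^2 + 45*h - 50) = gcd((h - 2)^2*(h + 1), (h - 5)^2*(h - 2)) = h - 2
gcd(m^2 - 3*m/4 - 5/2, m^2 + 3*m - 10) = m - 2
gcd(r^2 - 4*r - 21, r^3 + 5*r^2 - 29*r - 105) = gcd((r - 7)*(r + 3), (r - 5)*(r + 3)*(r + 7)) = r + 3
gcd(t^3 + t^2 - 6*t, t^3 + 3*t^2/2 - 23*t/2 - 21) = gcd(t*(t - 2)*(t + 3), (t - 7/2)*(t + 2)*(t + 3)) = t + 3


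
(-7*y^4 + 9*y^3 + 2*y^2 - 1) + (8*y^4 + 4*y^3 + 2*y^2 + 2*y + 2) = y^4 + 13*y^3 + 4*y^2 + 2*y + 1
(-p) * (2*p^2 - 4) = -2*p^3 + 4*p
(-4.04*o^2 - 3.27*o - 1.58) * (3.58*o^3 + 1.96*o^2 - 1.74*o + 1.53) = -14.4632*o^5 - 19.625*o^4 - 5.036*o^3 - 3.5882*o^2 - 2.2539*o - 2.4174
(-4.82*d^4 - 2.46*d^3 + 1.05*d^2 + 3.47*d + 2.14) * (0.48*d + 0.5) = -2.3136*d^5 - 3.5908*d^4 - 0.726*d^3 + 2.1906*d^2 + 2.7622*d + 1.07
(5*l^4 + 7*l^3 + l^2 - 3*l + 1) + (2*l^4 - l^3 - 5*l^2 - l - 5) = 7*l^4 + 6*l^3 - 4*l^2 - 4*l - 4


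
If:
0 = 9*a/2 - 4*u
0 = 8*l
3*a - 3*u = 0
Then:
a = 0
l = 0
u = 0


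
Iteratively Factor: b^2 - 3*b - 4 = (b - 4)*(b + 1)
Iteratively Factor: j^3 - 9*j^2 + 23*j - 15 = (j - 3)*(j^2 - 6*j + 5) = (j - 5)*(j - 3)*(j - 1)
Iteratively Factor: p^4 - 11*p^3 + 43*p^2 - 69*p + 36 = (p - 3)*(p^3 - 8*p^2 + 19*p - 12) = (p - 4)*(p - 3)*(p^2 - 4*p + 3) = (p - 4)*(p - 3)^2*(p - 1)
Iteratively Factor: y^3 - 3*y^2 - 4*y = (y - 4)*(y^2 + y) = (y - 4)*(y + 1)*(y)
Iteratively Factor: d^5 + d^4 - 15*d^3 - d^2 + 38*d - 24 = (d + 2)*(d^4 - d^3 - 13*d^2 + 25*d - 12) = (d - 1)*(d + 2)*(d^3 - 13*d + 12) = (d - 1)^2*(d + 2)*(d^2 + d - 12) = (d - 3)*(d - 1)^2*(d + 2)*(d + 4)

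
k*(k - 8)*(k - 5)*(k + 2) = k^4 - 11*k^3 + 14*k^2 + 80*k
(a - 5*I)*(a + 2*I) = a^2 - 3*I*a + 10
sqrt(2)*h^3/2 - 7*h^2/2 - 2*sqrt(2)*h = h*(h - 4*sqrt(2))*(sqrt(2)*h/2 + 1/2)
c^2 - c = c*(c - 1)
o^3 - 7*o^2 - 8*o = o*(o - 8)*(o + 1)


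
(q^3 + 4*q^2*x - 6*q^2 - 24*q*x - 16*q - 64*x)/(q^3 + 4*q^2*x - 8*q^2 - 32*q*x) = (q + 2)/q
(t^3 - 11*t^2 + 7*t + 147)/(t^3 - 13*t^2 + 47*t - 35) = (t^2 - 4*t - 21)/(t^2 - 6*t + 5)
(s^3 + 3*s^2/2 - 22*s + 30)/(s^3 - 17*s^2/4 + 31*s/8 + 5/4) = 4*(s + 6)/(4*s + 1)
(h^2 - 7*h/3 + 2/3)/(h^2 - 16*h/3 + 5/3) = (h - 2)/(h - 5)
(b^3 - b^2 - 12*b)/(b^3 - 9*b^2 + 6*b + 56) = b*(b + 3)/(b^2 - 5*b - 14)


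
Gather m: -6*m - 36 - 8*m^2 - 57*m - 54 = -8*m^2 - 63*m - 90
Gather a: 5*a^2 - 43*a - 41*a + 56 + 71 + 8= 5*a^2 - 84*a + 135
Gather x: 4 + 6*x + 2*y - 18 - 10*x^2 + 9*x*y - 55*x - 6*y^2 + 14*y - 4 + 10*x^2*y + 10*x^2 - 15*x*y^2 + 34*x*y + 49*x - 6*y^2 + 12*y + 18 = 10*x^2*y + x*(-15*y^2 + 43*y) - 12*y^2 + 28*y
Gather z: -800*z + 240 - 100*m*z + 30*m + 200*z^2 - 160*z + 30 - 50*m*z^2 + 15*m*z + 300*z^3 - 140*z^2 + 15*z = 30*m + 300*z^3 + z^2*(60 - 50*m) + z*(-85*m - 945) + 270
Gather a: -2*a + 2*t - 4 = -2*a + 2*t - 4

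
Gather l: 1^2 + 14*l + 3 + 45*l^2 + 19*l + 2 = 45*l^2 + 33*l + 6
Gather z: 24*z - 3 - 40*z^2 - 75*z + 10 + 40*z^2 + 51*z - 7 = 0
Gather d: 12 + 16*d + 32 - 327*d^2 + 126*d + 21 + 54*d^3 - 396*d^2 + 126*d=54*d^3 - 723*d^2 + 268*d + 65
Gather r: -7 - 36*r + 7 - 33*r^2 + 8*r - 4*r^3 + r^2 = -4*r^3 - 32*r^2 - 28*r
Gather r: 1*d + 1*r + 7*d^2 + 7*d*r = 7*d^2 + d + r*(7*d + 1)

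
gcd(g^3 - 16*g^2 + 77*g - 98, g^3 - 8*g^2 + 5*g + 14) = g^2 - 9*g + 14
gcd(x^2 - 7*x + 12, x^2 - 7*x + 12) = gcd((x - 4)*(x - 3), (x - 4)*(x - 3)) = x^2 - 7*x + 12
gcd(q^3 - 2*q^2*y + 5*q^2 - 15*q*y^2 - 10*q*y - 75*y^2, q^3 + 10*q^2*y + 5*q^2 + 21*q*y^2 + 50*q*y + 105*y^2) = q^2 + 3*q*y + 5*q + 15*y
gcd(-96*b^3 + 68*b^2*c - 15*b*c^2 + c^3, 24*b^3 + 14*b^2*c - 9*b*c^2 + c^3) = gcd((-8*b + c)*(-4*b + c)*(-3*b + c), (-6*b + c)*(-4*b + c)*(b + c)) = 4*b - c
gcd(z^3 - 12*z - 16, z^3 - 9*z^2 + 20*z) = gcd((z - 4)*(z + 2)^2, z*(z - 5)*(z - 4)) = z - 4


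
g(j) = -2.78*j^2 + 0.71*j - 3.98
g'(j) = 0.71 - 5.56*j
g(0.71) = -4.88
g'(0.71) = -3.24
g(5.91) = -96.88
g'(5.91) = -32.15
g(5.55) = -85.67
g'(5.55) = -30.15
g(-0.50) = -5.03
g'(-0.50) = 3.49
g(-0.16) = -4.16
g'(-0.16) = 1.60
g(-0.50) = -5.03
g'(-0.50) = 3.49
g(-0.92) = -6.99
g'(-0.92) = 5.83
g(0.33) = -4.05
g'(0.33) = -1.12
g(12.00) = -395.78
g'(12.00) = -66.01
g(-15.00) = -640.13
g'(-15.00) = 84.11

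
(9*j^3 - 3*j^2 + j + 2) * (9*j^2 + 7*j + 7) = 81*j^5 + 36*j^4 + 51*j^3 + 4*j^2 + 21*j + 14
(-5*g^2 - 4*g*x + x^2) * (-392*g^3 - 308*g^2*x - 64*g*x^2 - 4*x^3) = 1960*g^5 + 3108*g^4*x + 1160*g^3*x^2 - 32*g^2*x^3 - 48*g*x^4 - 4*x^5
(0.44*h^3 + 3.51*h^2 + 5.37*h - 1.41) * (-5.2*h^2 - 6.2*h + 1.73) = -2.288*h^5 - 20.98*h^4 - 48.9248*h^3 - 19.8897*h^2 + 18.0321*h - 2.4393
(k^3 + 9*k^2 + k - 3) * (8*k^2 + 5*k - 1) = 8*k^5 + 77*k^4 + 52*k^3 - 28*k^2 - 16*k + 3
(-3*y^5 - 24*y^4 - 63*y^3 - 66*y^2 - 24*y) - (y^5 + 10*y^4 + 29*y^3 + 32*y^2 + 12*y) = -4*y^5 - 34*y^4 - 92*y^3 - 98*y^2 - 36*y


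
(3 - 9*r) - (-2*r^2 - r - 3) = 2*r^2 - 8*r + 6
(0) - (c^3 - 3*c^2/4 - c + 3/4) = -c^3 + 3*c^2/4 + c - 3/4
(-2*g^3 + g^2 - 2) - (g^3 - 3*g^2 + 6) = -3*g^3 + 4*g^2 - 8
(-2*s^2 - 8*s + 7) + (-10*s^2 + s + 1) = -12*s^2 - 7*s + 8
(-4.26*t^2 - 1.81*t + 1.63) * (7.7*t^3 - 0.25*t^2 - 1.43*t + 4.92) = -32.802*t^5 - 12.872*t^4 + 19.0953*t^3 - 18.7784*t^2 - 11.2361*t + 8.0196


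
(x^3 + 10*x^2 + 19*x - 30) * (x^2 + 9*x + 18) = x^5 + 19*x^4 + 127*x^3 + 321*x^2 + 72*x - 540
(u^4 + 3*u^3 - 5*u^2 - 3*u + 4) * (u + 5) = u^5 + 8*u^4 + 10*u^3 - 28*u^2 - 11*u + 20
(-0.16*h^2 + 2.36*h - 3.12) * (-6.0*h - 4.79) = 0.96*h^3 - 13.3936*h^2 + 7.4156*h + 14.9448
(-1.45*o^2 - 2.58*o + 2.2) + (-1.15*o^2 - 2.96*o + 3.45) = -2.6*o^2 - 5.54*o + 5.65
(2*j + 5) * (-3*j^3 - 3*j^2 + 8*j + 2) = -6*j^4 - 21*j^3 + j^2 + 44*j + 10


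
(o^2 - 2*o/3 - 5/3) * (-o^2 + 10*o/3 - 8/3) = -o^4 + 4*o^3 - 29*o^2/9 - 34*o/9 + 40/9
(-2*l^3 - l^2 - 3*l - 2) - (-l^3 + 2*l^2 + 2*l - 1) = -l^3 - 3*l^2 - 5*l - 1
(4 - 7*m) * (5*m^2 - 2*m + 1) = -35*m^3 + 34*m^2 - 15*m + 4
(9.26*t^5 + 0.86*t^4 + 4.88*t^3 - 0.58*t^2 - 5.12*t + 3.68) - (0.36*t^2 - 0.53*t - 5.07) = 9.26*t^5 + 0.86*t^4 + 4.88*t^3 - 0.94*t^2 - 4.59*t + 8.75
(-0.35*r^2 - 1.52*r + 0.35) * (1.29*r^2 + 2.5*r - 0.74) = -0.4515*r^4 - 2.8358*r^3 - 3.0895*r^2 + 1.9998*r - 0.259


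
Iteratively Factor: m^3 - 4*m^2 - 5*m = (m - 5)*(m^2 + m) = (m - 5)*(m + 1)*(m)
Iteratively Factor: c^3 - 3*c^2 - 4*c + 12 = (c - 2)*(c^2 - c - 6) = (c - 2)*(c + 2)*(c - 3)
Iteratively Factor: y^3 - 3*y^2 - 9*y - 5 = (y + 1)*(y^2 - 4*y - 5) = (y + 1)^2*(y - 5)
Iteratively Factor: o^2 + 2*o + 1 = (o + 1)*(o + 1)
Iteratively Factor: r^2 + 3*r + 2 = (r + 1)*(r + 2)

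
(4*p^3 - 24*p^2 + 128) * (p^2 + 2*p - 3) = 4*p^5 - 16*p^4 - 60*p^3 + 200*p^2 + 256*p - 384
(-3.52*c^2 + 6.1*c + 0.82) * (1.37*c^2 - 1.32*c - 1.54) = -4.8224*c^4 + 13.0034*c^3 - 1.5078*c^2 - 10.4764*c - 1.2628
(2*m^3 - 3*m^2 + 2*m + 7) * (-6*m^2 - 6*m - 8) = -12*m^5 + 6*m^4 - 10*m^3 - 30*m^2 - 58*m - 56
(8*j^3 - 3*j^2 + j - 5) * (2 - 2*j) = -16*j^4 + 22*j^3 - 8*j^2 + 12*j - 10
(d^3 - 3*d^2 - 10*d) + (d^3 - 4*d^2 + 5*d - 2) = 2*d^3 - 7*d^2 - 5*d - 2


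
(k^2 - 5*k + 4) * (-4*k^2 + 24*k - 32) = -4*k^4 + 44*k^3 - 168*k^2 + 256*k - 128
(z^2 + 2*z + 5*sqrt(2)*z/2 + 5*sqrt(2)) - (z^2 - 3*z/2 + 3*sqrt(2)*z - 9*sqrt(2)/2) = -sqrt(2)*z/2 + 7*z/2 + 19*sqrt(2)/2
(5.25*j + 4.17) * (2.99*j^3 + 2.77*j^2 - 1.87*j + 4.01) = 15.6975*j^4 + 27.0108*j^3 + 1.7334*j^2 + 13.2546*j + 16.7217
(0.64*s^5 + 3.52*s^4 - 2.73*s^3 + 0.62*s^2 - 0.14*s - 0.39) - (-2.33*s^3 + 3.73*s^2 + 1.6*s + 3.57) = 0.64*s^5 + 3.52*s^4 - 0.4*s^3 - 3.11*s^2 - 1.74*s - 3.96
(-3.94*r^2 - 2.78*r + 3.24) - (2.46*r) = -3.94*r^2 - 5.24*r + 3.24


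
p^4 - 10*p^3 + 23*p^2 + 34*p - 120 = (p - 5)*(p - 4)*(p - 3)*(p + 2)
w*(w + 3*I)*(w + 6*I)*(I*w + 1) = I*w^4 - 8*w^3 - 9*I*w^2 - 18*w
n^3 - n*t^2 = n*(n - t)*(n + t)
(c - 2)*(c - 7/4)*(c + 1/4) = c^3 - 7*c^2/2 + 41*c/16 + 7/8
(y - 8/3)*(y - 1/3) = y^2 - 3*y + 8/9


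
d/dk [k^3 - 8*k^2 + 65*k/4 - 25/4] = 3*k^2 - 16*k + 65/4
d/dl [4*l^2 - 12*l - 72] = 8*l - 12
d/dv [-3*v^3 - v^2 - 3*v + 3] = -9*v^2 - 2*v - 3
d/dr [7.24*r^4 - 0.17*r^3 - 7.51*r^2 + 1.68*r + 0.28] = 28.96*r^3 - 0.51*r^2 - 15.02*r + 1.68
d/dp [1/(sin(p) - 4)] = -cos(p)/(sin(p) - 4)^2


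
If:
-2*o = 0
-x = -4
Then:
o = 0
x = 4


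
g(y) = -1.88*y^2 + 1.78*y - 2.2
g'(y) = 1.78 - 3.76*y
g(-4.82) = -54.46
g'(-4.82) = 19.90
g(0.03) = -2.15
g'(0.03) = 1.67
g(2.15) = -7.06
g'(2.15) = -6.30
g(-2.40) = -17.30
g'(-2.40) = 10.80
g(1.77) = -4.94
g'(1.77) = -4.88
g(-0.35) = -3.05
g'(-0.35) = 3.10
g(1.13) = -2.59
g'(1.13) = -2.47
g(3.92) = -24.11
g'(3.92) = -12.96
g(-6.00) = -80.56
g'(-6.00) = 24.34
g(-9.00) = -170.50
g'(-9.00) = 35.62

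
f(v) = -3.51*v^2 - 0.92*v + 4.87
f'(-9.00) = 62.26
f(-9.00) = -271.16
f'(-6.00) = 41.20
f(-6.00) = -115.97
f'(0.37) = -3.52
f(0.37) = 4.05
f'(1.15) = -8.99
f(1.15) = -0.83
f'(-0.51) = 2.66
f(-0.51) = 4.43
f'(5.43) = -39.04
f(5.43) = -103.62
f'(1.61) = -12.22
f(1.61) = -5.71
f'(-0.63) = 3.50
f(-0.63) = 4.06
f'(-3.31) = 22.32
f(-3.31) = -30.54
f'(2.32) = -17.21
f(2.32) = -16.16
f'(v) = -7.02*v - 0.92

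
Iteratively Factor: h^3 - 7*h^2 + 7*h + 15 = (h - 3)*(h^2 - 4*h - 5) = (h - 5)*(h - 3)*(h + 1)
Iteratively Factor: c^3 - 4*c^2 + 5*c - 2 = (c - 2)*(c^2 - 2*c + 1) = (c - 2)*(c - 1)*(c - 1)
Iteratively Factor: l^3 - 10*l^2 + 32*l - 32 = (l - 4)*(l^2 - 6*l + 8) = (l - 4)^2*(l - 2)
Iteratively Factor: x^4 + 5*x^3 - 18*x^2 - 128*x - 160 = (x + 4)*(x^3 + x^2 - 22*x - 40) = (x + 4)^2*(x^2 - 3*x - 10) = (x + 2)*(x + 4)^2*(x - 5)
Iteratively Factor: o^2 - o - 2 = (o - 2)*(o + 1)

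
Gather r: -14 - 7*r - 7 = -7*r - 21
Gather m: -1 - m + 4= 3 - m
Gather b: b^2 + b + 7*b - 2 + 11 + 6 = b^2 + 8*b + 15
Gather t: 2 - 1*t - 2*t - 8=-3*t - 6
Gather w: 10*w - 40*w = -30*w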